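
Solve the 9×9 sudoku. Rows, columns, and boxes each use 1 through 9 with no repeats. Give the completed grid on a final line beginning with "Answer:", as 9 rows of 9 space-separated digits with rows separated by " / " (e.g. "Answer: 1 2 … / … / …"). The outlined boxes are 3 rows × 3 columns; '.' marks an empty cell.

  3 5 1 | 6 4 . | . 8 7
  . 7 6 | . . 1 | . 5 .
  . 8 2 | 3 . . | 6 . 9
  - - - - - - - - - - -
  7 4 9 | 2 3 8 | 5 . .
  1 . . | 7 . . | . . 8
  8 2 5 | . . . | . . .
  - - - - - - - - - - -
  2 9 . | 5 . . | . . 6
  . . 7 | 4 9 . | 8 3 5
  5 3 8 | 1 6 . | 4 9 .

Step 1. [r1c7∈{2}] only 2 remains possible at r1c7 ⇒ r1c7=2.
Step 2. [r9c6∈{2,7}] r9c6 is the only open cell in row 9 admitting 7. So r9c6=7.
Step 3. [r6c4∈{9}] r6c4 is down to just 9. So r6c4=9.
Step 4. [r4c9∈{1}] nothing but 1 survives at r4c9, so r4c9=1.
Step 5. [r2c7∈{3}] nothing but 3 survives at r2c7. So r2c7=3.
Step 6. [r5c2∈{6}] r5c2 is down to just 6, so r5c2=6.
Step 7. [r2c9∈{4}] nothing but 4 survives at r2c9. So r2c9=4.
Step 8. [r6c7∈{7}] r6c7 has the single candidate 7. So r6c7=7.
Step 9. [r3c6∈{5}] nothing but 5 survives at r3c6, so r3c6=5.
Step 10. [r6c6∈{4,6}] 6 has one home in col 6: r6c6 ⇒ r6c6=6.
Step 11. [r7c7∈{1}] r7c7's peers cover all but 1 ⇒ r7c7=1.
Step 12. [r2c4∈{8}] r2c4's peers cover all but 8. So r2c4=8.
Step 13. [r5c6∈{4}] only 4 remains possible at r5c6, so r5c6=4.
Step 14. [r5c7∈{9}] nothing but 9 survives at r5c7 ⇒ r5c7=9.
Step 15. [r7c8∈{7}] only 7 remains possible at r7c8, so r7c8=7.
Step 16. [r3c8∈{1}] r3c8 is down to just 1 ⇒ r3c8=1.
Step 17. [r8c1∈{6}] r8c1 has the single candidate 6 ⇒ r8c1=6.
Step 18. [r3c1∈{4}] nothing but 4 survives at r3c1, so r3c1=4.
Step 19. [r6c9∈{3}] r6c9's peers cover all but 3 ⇒ r6c9=3.
Step 20. [r5c5∈{5}] r5c5's peers cover all but 5 ⇒ r5c5=5.
Step 21. [r6c5∈{1}] r6c5 is down to just 1 ⇒ r6c5=1.
Step 22. [r8c6∈{2}] only 2 remains possible at r8c6 ⇒ r8c6=2.
Step 23. [r3c5∈{7}] r3c5 is down to just 7, so r3c5=7.
Step 24. [r4c8∈{6}] r4c8 is down to just 6. So r4c8=6.
Step 25. [r5c3∈{3}] r5c3 has the single candidate 3. So r5c3=3.
Step 26. [r8c2∈{1}] nothing but 1 survives at r8c2 ⇒ r8c2=1.
Step 27. [r5c8∈{2}] only 2 remains possible at r5c8 ⇒ r5c8=2.
Step 28. [r7c6∈{3}] r7c6's peers cover all but 3 ⇒ r7c6=3.
Step 29. [r2c5∈{2}] r2c5 has the single candidate 2. So r2c5=2.
Step 30. [r9c9∈{2}] r9c9 is down to just 2. So r9c9=2.
Step 31. [r2c1∈{9}] r2c1 is down to just 9, so r2c1=9.
Step 32. [r1c6∈{9}] r1c6's peers cover all but 9, so r1c6=9.
Step 33. [r7c5∈{8}] r7c5 has the single candidate 8. So r7c5=8.
Step 34. [r7c3∈{4}] nothing but 4 survives at r7c3, so r7c3=4.
Step 35. [r6c8∈{4}] only 4 remains possible at r6c8, so r6c8=4.

Answer: 3 5 1 6 4 9 2 8 7 / 9 7 6 8 2 1 3 5 4 / 4 8 2 3 7 5 6 1 9 / 7 4 9 2 3 8 5 6 1 / 1 6 3 7 5 4 9 2 8 / 8 2 5 9 1 6 7 4 3 / 2 9 4 5 8 3 1 7 6 / 6 1 7 4 9 2 8 3 5 / 5 3 8 1 6 7 4 9 2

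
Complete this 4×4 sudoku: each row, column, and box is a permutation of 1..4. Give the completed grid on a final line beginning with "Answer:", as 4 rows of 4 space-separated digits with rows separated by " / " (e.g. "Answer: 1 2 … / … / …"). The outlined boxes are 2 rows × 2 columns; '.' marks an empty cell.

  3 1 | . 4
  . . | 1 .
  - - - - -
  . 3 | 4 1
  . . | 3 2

Step 1. [r2c2∈{2,4}] across col 2, 2 lands solely at r2c2 ⇒ r2c2=2.
Step 2. [r2c1∈{4}] nothing but 4 survives at r2c1 ⇒ r2c1=4.
Step 3. [r2c4∈{3}] nothing but 3 survives at r2c4. So r2c4=3.
Step 4. [r4c1∈{1}] nothing but 1 survives at r4c1 ⇒ r4c1=1.
Step 5. [r3c1∈{2}] only 2 remains possible at r3c1, so r3c1=2.
Step 6. [r4c2∈{4}] r4c2 is down to just 4 ⇒ r4c2=4.
Step 7. [r1c3∈{2}] only 2 remains possible at r1c3. So r1c3=2.

Answer: 3 1 2 4 / 4 2 1 3 / 2 3 4 1 / 1 4 3 2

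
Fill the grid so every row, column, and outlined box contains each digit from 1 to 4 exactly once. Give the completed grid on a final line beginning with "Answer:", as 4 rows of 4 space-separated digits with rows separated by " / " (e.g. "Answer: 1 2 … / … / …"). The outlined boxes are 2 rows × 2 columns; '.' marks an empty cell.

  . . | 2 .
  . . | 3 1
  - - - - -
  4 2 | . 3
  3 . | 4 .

Step 1. [r1c2∈{1,3,4}] 3 has one home in row 1: r1c2 ⇒ r1c2=3.
Step 2. [r3c3∈{1}] r3c3 is down to just 1 ⇒ r3c3=1.
Step 3. [r1c1∈{1}] r1c1's peers cover all but 1. So r1c1=1.
Step 4. [r2c1∈{2}] nothing but 2 survives at r2c1 ⇒ r2c1=2.
Step 5. [r4c2∈{1}] r4c2 has the single candidate 1, so r4c2=1.
Step 6. [r2c2∈{4}] r2c2 is down to just 4 ⇒ r2c2=4.
Step 7. [r1c4∈{4}] r1c4 has the single candidate 4. So r1c4=4.
Step 8. [r4c4∈{2}] only 2 remains possible at r4c4 ⇒ r4c4=2.

Answer: 1 3 2 4 / 2 4 3 1 / 4 2 1 3 / 3 1 4 2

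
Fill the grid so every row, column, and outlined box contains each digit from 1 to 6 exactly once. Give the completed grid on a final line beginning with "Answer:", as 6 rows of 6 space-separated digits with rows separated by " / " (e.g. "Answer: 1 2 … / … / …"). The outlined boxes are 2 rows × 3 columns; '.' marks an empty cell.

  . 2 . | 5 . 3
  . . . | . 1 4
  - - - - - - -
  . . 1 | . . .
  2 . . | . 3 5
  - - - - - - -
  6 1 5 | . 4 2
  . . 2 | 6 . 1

Step 1. [r2c3∈{3,6}] 3 has one home in col 3: r2c3 ⇒ r2c3=3.
Step 2. [r2c2∈{5,6}] in row 2, 6 fits only at r2c2. So r2c2=6.
Step 3. [r4c2∈{4}] r4c2 has the single candidate 4, so r4c2=4.
Step 4. [r3c2∈{3,5}] across col 2, 5 lands solely at r3c2 ⇒ r3c2=5.
Step 5. [r6c1∈{3,4}] in row 6, 4 fits only at r6c1. So r6c1=4.
Step 6. [r3c5∈{2,6}] col 5 places 2 nowhere but r3c5 ⇒ r3c5=2.
Step 7. [r1c1∈{1}] r1c1's peers cover all but 1, so r1c1=1.
Step 8. [r3c1∈{3}] r3c1 has the single candidate 3 ⇒ r3c1=3.
Step 9. [r1c3∈{4}] r1c3 has the single candidate 4. So r1c3=4.
Step 10. [r6c5∈{5}] only 5 remains possible at r6c5, so r6c5=5.
Step 11. [r4c4∈{1}] r4c4 has the single candidate 1. So r4c4=1.
Step 12. [r6c2∈{3}] nothing but 3 survives at r6c2 ⇒ r6c2=3.
Step 13. [r2c1∈{5}] r2c1's peers cover all but 5 ⇒ r2c1=5.
Step 14. [r2c4∈{2}] r2c4 is down to just 2 ⇒ r2c4=2.
Step 15. [r1c5∈{6}] only 6 remains possible at r1c5, so r1c5=6.
Step 16. [r3c6∈{6}] nothing but 6 survives at r3c6. So r3c6=6.
Step 17. [r4c3∈{6}] r4c3's peers cover all but 6. So r4c3=6.
Step 18. [r3c4∈{4}] r3c4's peers cover all but 4, so r3c4=4.
Step 19. [r5c4∈{3}] r5c4 has the single candidate 3 ⇒ r5c4=3.

Answer: 1 2 4 5 6 3 / 5 6 3 2 1 4 / 3 5 1 4 2 6 / 2 4 6 1 3 5 / 6 1 5 3 4 2 / 4 3 2 6 5 1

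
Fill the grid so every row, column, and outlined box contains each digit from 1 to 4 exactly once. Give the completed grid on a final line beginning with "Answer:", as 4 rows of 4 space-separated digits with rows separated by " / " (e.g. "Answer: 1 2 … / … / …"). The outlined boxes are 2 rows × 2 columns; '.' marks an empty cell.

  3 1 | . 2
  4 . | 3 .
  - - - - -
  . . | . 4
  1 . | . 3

Step 1. [r3c1∈{2}] r3c1 is down to just 2 ⇒ r3c1=2.
Step 2. [r1c3∈{4}] nothing but 4 survives at r1c3. So r1c3=4.
Step 3. [r4c2∈{4}] r4c2 is down to just 4, so r4c2=4.
Step 4. [r2c4∈{1}] only 1 remains possible at r2c4. So r2c4=1.
Step 5. [r4c3∈{2}] only 2 remains possible at r4c3. So r4c3=2.
Step 6. [r3c2∈{3}] only 3 remains possible at r3c2, so r3c2=3.
Step 7. [r2c2∈{2}] r2c2 has the single candidate 2. So r2c2=2.
Step 8. [r3c3∈{1}] r3c3 has the single candidate 1, so r3c3=1.

Answer: 3 1 4 2 / 4 2 3 1 / 2 3 1 4 / 1 4 2 3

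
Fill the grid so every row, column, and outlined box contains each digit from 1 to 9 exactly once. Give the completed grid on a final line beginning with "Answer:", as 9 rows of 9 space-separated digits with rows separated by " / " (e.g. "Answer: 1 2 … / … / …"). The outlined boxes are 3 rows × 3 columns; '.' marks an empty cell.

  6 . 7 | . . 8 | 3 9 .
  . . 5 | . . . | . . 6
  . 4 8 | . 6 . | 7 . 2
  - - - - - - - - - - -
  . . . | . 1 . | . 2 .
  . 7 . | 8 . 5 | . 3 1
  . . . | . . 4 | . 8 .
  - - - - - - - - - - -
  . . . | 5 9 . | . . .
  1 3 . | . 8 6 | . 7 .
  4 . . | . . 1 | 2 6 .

Step 1. [r5c5∈{2}] r5c5 is down to just 2 ⇒ r5c5=2.
Step 2. [r5c1∈{9}] nothing but 9 survives at r5c1 ⇒ r5c1=9.
Step 3. [r2c2∈{1,2,9}] across box 1, 9 lands solely at r2c2. So r2c2=9.
Step 4. [r3c1∈{3}] r3c1's peers cover all but 3, so r3c1=3.
Step 5. [r2c1∈{2}] nothing but 2 survives at r2c1. So r2c1=2.
Step 6. [r7c6∈{2,3,7}] in col 6, 2 fits only at r7c6. So r7c6=2.
Step 7. [r6c1∈{5}] r6c1's peers cover all but 5, so r6c1=5.
Step 8. [r7c3∈{6}] r7c3 has the single candidate 6. So r7c3=6.
Step 9. [r7c2∈{8}] nothing but 8 survives at r7c2, so r7c2=8.
Step 10. [r8c4∈{4}] only 4 remains possible at r8c4, so r8c4=4.
Step 11. [r6c2∈{1,2,6}] across col 2, 2 lands solely at r6c2 ⇒ r6c2=2.
Step 12. [r5c7∈{4,6}] 6 has one home in row 5: r5c7 ⇒ r5c7=6.
Step 13. [r6c7∈{9}] r6c7 has the single candidate 9 ⇒ r6c7=9.
Step 14. [r6c9∈{7}] r6c9 has the single candidate 7. So r6c9=7.
Step 15. [r6c5∈{3}] r6c5 has the single candidate 3 ⇒ r6c5=3.
Step 16. [r9c9∈{3,5,8,9}] across row 9, 8 lands solely at r9c9, so r9c9=8.
Step 17. [r8c7∈{5}] r8c7 has the single candidate 5 ⇒ r8c7=5.
Step 18. [r4c7∈{4}] r4c7 has the single candidate 4, so r4c7=4.
Step 19. [r3c6∈{9}] only 9 remains possible at r3c6. So r3c6=9.
Step 20. [r3c4∈{1}] r3c4 is down to just 1, so r3c4=1.
Step 21. [r4c4∈{6,7,9}] in row 4, 9 fits only at r4c4, so r4c4=9.
Step 22. [r2c6∈{3,7}] col 6 places 3 nowhere but r2c6. So r2c6=3.
Step 23. [r9c5∈{7}] r9c5's peers cover all but 7, so r9c5=7.
Step 24. [r7c7∈{1}] only 1 remains possible at r7c7. So r7c7=1.
Step 25. [r1c5∈{4,5}] r1c5 is the only open cell in col 5 admitting 5, so r1c5=5.
Step 26. [r1c9∈{4}] r1c9's peers cover all but 4, so r1c9=4.
Step 27. [r8c9∈{9}] r8c9 is down to just 9. So r8c9=9.
Step 28. [r2c5∈{4}] r2c5 is down to just 4 ⇒ r2c5=4.
Step 29. [r9c4∈{3}] r9c4 is down to just 3 ⇒ r9c4=3.
Step 30. [r4c9∈{5}] r4c9 is down to just 5, so r4c9=5.
Step 31. [r5c3∈{4}] r5c3's peers cover all but 4, so r5c3=4.
Step 32. [r4c1∈{8}] only 8 remains possible at r4c1, so r4c1=8.
Step 33. [r8c3∈{2}] r8c3 is down to just 2, so r8c3=2.
Step 34. [r7c1∈{7}] nothing but 7 survives at r7c1. So r7c1=7.
Step 35. [r6c4∈{6}] only 6 remains possible at r6c4 ⇒ r6c4=6.
Step 36. [r1c2∈{1}] r1c2 is down to just 1. So r1c2=1.
Step 37. [r2c4∈{7}] r2c4's peers cover all but 7, so r2c4=7.
Step 38. [r4c6∈{7}] only 7 remains possible at r4c6, so r4c6=7.
Step 39. [r4c2∈{6}] nothing but 6 survives at r4c2, so r4c2=6.
Step 40. [r4c3∈{3}] nothing but 3 survives at r4c3, so r4c3=3.
Step 41. [r2c7∈{8}] r2c7 has the single candidate 8. So r2c7=8.
Step 42. [r6c3∈{1}] nothing but 1 survives at r6c3, so r6c3=1.
Step 43. [r2c8∈{1}] only 1 remains possible at r2c8, so r2c8=1.
Step 44. [r9c3∈{9}] only 9 remains possible at r9c3 ⇒ r9c3=9.
Step 45. [r1c4∈{2}] r1c4 is down to just 2. So r1c4=2.
Step 46. [r7c9∈{3}] nothing but 3 survives at r7c9 ⇒ r7c9=3.
Step 47. [r9c2∈{5}] r9c2 is down to just 5 ⇒ r9c2=5.
Step 48. [r7c8∈{4}] r7c8 is down to just 4, so r7c8=4.
Step 49. [r3c8∈{5}] r3c8 has the single candidate 5. So r3c8=5.

Answer: 6 1 7 2 5 8 3 9 4 / 2 9 5 7 4 3 8 1 6 / 3 4 8 1 6 9 7 5 2 / 8 6 3 9 1 7 4 2 5 / 9 7 4 8 2 5 6 3 1 / 5 2 1 6 3 4 9 8 7 / 7 8 6 5 9 2 1 4 3 / 1 3 2 4 8 6 5 7 9 / 4 5 9 3 7 1 2 6 8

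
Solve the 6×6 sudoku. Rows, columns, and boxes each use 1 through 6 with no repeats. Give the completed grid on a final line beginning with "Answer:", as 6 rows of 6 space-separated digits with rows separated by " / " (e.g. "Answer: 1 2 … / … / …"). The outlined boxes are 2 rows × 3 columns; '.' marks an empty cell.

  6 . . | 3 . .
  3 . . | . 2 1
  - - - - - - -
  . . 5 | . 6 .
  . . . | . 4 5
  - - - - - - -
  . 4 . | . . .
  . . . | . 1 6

Step 1. [r4c2∈{1,2,3,6}] r4c2 is the only open cell in col 2 admitting 6. So r4c2=6.
Step 2. [r4c3∈{1,2,3}] in row 4, 3 fits only at r4c3, so r4c3=3.
Step 3. [r6c3∈{2}] r6c3's peers cover all but 2. So r6c3=2.
Step 4. [r6c1∈{5}] r6c1 has the single candidate 5, so r6c1=5.
Step 5. [r5c1∈{1}] r5c1 has the single candidate 1, so r5c1=1.
Step 6. [r1c5∈{5}] r1c5 has the single candidate 5. So r1c5=5.
Step 7. [r4c1∈{2}] r4c1's peers cover all but 2. So r4c1=2.
Step 8. [r1c6∈{4}] r1c6's peers cover all but 4 ⇒ r1c6=4.
Step 9. [r3c6∈{2,3}] in row 3, 3 fits only at r3c6. So r3c6=3.
Step 10. [r3c4∈{1,2}] r3c4 is the only open cell in row 3 admitting 2, so r3c4=2.
Step 11. [r1c2∈{1,2}] r1c2 is the only open cell in row 1 admitting 2, so r1c2=2.
Step 12. [r6c4∈{4}] r6c4 has the single candidate 4 ⇒ r6c4=4.
Step 13. [r5c5∈{3}] r5c5 is down to just 3, so r5c5=3.
Step 14. [r4c4∈{1}] nothing but 1 survives at r4c4. So r4c4=1.
Step 15. [r5c4∈{5}] r5c4 is down to just 5 ⇒ r5c4=5.
Step 16. [r2c3∈{4}] r2c3 has the single candidate 4 ⇒ r2c3=4.
Step 17. [r2c2∈{5}] nothing but 5 survives at r2c2, so r2c2=5.
Step 18. [r3c1∈{4}] r3c1's peers cover all but 4 ⇒ r3c1=4.
Step 19. [r6c2∈{3}] nothing but 3 survives at r6c2. So r6c2=3.
Step 20. [r2c4∈{6}] r2c4 is down to just 6 ⇒ r2c4=6.
Step 21. [r3c2∈{1}] r3c2 is down to just 1 ⇒ r3c2=1.
Step 22. [r5c3∈{6}] r5c3 is down to just 6, so r5c3=6.
Step 23. [r1c3∈{1}] r1c3 is down to just 1. So r1c3=1.
Step 24. [r5c6∈{2}] r5c6 has the single candidate 2. So r5c6=2.

Answer: 6 2 1 3 5 4 / 3 5 4 6 2 1 / 4 1 5 2 6 3 / 2 6 3 1 4 5 / 1 4 6 5 3 2 / 5 3 2 4 1 6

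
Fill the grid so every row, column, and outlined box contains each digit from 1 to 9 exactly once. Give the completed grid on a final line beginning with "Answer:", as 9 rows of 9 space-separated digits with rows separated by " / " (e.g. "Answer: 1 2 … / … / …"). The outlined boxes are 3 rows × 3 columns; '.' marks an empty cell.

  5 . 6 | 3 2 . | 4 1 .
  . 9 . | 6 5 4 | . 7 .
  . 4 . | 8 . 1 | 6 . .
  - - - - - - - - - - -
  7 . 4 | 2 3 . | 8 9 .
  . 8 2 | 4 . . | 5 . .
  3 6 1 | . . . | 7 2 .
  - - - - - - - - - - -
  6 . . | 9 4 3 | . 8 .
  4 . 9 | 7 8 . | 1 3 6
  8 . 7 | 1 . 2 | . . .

Step 1. [r4c2∈{5}] r4c2's peers cover all but 5 ⇒ r4c2=5.
Step 2. [r6c5∈{9}] nothing but 9 survives at r6c5, so r6c5=9.
Step 3. [r3c9∈{2,3,5,9}] r3c9 is the only open cell in row 3 admitting 9, so r3c9=9.
Step 4. [r2c7∈{2,3}] col 7 places 3 nowhere but r2c7, so r2c7=3.
Step 5. [r5c5∈{1,6,7}] col 5 places 1 nowhere but r5c5, so r5c5=1.
Step 6. [r2c9∈{2,8}] 2 has one home in box 3: r2c9 ⇒ r2c9=2.
Step 7. [r5c6∈{6,7}] across row 5, 7 lands solely at r5c6 ⇒ r5c6=7.
Step 8. [r9c8∈{4,5}] r9c8 is the only open cell in col 8 admitting 4, so r9c8=4.
Step 9. [r8c2∈{2}] only 2 remains possible at r8c2, so r8c2=2.
Step 10. [r8c6∈{5}] r8c6's peers cover all but 5 ⇒ r8c6=5.
Step 11. [r7c9∈{5,7}] in row 7, 7 fits only at r7c9, so r7c9=7.
Step 12. [r5c8∈{6}] r5c8 has the single candidate 6 ⇒ r5c8=6.
Step 13. [r7c3∈{5}] nothing but 5 survives at r7c3. So r7c3=5.
Step 14. [r9c2∈{3}] nothing but 3 survives at r9c2, so r9c2=3.
Step 15. [r3c1∈{2}] r3c1 is down to just 2, so r3c1=2.
Step 16. [r6c6∈{8}] nothing but 8 survives at r6c6, so r6c6=8.
Step 17. [r9c5∈{6}] r9c5 has the single candidate 6. So r9c5=6.
Step 18. [r1c9∈{8}] nothing but 8 survives at r1c9, so r1c9=8.
Step 19. [r6c4∈{5}] nothing but 5 survives at r6c4 ⇒ r6c4=5.
Step 20. [r3c8∈{5}] r3c8 is down to just 5 ⇒ r3c8=5.
Step 21. [r7c2∈{1}] r7c2's peers cover all but 1, so r7c2=1.
Step 22. [r1c6∈{9}] r1c6 is down to just 9. So r1c6=9.
Step 23. [r1c2∈{7}] r1c2's peers cover all but 7. So r1c2=7.
Step 24. [r3c5∈{7}] r3c5 has the single candidate 7 ⇒ r3c5=7.
Step 25. [r9c7∈{9}] only 9 remains possible at r9c7. So r9c7=9.
Step 26. [r7c7∈{2}] r7c7 is down to just 2. So r7c7=2.
Step 27. [r6c9∈{4}] r6c9 is down to just 4. So r6c9=4.
Step 28. [r3c3∈{3}] only 3 remains possible at r3c3. So r3c3=3.
Step 29. [r4c6∈{6}] r4c6 has the single candidate 6, so r4c6=6.
Step 30. [r5c9∈{3}] r5c9 has the single candidate 3, so r5c9=3.
Step 31. [r5c1∈{9}] r5c1 has the single candidate 9. So r5c1=9.
Step 32. [r2c1∈{1}] r2c1 has the single candidate 1. So r2c1=1.
Step 33. [r9c9∈{5}] r9c9 has the single candidate 5, so r9c9=5.
Step 34. [r2c3∈{8}] r2c3 is down to just 8. So r2c3=8.
Step 35. [r4c9∈{1}] only 1 remains possible at r4c9, so r4c9=1.

Answer: 5 7 6 3 2 9 4 1 8 / 1 9 8 6 5 4 3 7 2 / 2 4 3 8 7 1 6 5 9 / 7 5 4 2 3 6 8 9 1 / 9 8 2 4 1 7 5 6 3 / 3 6 1 5 9 8 7 2 4 / 6 1 5 9 4 3 2 8 7 / 4 2 9 7 8 5 1 3 6 / 8 3 7 1 6 2 9 4 5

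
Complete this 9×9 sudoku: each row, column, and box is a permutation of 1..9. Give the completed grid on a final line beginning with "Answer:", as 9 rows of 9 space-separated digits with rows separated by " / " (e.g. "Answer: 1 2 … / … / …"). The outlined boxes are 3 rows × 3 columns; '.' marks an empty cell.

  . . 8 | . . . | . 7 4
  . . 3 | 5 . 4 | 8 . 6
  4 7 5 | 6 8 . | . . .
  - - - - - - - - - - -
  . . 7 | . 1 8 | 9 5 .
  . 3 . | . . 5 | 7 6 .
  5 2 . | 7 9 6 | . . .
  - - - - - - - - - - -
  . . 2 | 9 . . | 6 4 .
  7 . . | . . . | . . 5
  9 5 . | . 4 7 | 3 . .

Step 1. [r5c5∈{2}] r5c5 has the single candidate 2, so r5c5=2.
Step 2. [r3c9∈{1,2,3,9}] in col 9, 9 fits only at r3c9. So r3c9=9.
Step 3. [r1c5∈{3}] r1c5's peers cover all but 3. So r1c5=3.
Step 4. [r5c1∈{1,8}] 8 has one home in box 4: r5c1, so r5c1=8.
Step 5. [r5c9∈{1}] nothing but 1 survives at r5c9. So r5c9=1.
Step 6. [r4c4∈{3,4}] across box 5, 3 lands solely at r4c4 ⇒ r4c4=3.
Step 7. [r4c2∈{4,6}] across row 4, 4 lands solely at r4c2, so r4c2=4.
Step 8. [r3c8∈{1,2,3}] in row 3, 3 fits only at r3c8, so r3c8=3.
Step 9. [r6c8∈{8}] r6c8 has the single candidate 8. So r6c8=8.
Step 10. [r1c6∈{1,2,9}] across col 6, 9 lands solely at r1c6 ⇒ r1c6=9.
Step 11. [r9c3∈{1,6}] 6 has one home in row 9: r9c3 ⇒ r9c3=6.
Step 12. [r8c6∈{1,2,3}] in row 8, 3 fits only at r8c6. So r8c6=3.
Step 13. [r7c6∈{1}] only 1 remains possible at r7c6 ⇒ r7c6=1.
Step 14. [r3c7∈{1,2}] row 3 places 1 nowhere but r3c7 ⇒ r3c7=1.
Step 15. [r8c7∈{2}] r8c7's peers cover all but 2. So r8c7=2.
Step 16. [r1c4∈{1,2}] r1c4 is the only open cell in col 4 admitting 1, so r1c4=1.
Step 17. [r2c1∈{1,2}] in col 1, 1 fits only at r2c1 ⇒ r2c1=1.
Step 18. [r8c2∈{1,8}] across col 2, 1 lands solely at r8c2 ⇒ r8c2=1.
Step 19. [r9c9∈{8}] r9c9 is down to just 8, so r9c9=8.
Step 20. [r1c2∈{6}] nothing but 6 survives at r1c2, so r1c2=6.
Step 21. [r7c5∈{5}] only 5 remains possible at r7c5 ⇒ r7c5=5.
Step 22. [r9c8∈{1}] r9c8 has the single candidate 1 ⇒ r9c8=1.
Step 23. [r6c7∈{4}] r6c7 has the single candidate 4. So r6c7=4.
Step 24. [r2c5∈{7}] r2c5 is down to just 7. So r2c5=7.
Step 25. [r2c8∈{2}] r2c8's peers cover all but 2. So r2c8=2.
Step 26. [r8c5∈{6}] only 6 remains possible at r8c5 ⇒ r8c5=6.
Step 27. [r2c2∈{9}] only 9 remains possible at r2c2, so r2c2=9.
Step 28. [r8c8∈{9}] r8c8 is down to just 9. So r8c8=9.
Step 29. [r1c1∈{2}] r1c1 is down to just 2 ⇒ r1c1=2.
Step 30. [r8c4∈{8}] nothing but 8 survives at r8c4. So r8c4=8.
Step 31. [r7c1∈{3}] r7c1 is down to just 3 ⇒ r7c1=3.
Step 32. [r9c4∈{2}] only 2 remains possible at r9c4, so r9c4=2.
Step 33. [r7c9∈{7}] nothing but 7 survives at r7c9. So r7c9=7.
Step 34. [r5c3∈{9}] r5c3's peers cover all but 9, so r5c3=9.
Step 35. [r6c3∈{1}] only 1 remains possible at r6c3 ⇒ r6c3=1.
Step 36. [r7c2∈{8}] only 8 remains possible at r7c2 ⇒ r7c2=8.
Step 37. [r5c4∈{4}] r5c4's peers cover all but 4. So r5c4=4.
Step 38. [r1c7∈{5}] r1c7 is down to just 5 ⇒ r1c7=5.
Step 39. [r4c9∈{2}] r4c9 has the single candidate 2. So r4c9=2.
Step 40. [r4c1∈{6}] r4c1's peers cover all but 6, so r4c1=6.
Step 41. [r3c6∈{2}] r3c6 is down to just 2. So r3c6=2.
Step 42. [r6c9∈{3}] only 3 remains possible at r6c9 ⇒ r6c9=3.
Step 43. [r8c3∈{4}] only 4 remains possible at r8c3 ⇒ r8c3=4.

Answer: 2 6 8 1 3 9 5 7 4 / 1 9 3 5 7 4 8 2 6 / 4 7 5 6 8 2 1 3 9 / 6 4 7 3 1 8 9 5 2 / 8 3 9 4 2 5 7 6 1 / 5 2 1 7 9 6 4 8 3 / 3 8 2 9 5 1 6 4 7 / 7 1 4 8 6 3 2 9 5 / 9 5 6 2 4 7 3 1 8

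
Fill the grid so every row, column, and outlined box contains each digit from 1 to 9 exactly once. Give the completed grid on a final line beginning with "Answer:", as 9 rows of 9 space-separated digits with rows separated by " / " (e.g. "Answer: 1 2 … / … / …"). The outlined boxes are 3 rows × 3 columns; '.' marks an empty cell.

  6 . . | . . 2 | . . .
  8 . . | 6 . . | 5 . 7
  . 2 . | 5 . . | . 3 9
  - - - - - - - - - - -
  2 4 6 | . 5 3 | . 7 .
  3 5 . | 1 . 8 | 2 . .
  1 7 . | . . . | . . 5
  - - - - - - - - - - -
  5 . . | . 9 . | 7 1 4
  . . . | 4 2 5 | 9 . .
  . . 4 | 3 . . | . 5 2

Step 1. [r1c4∈{7,8,9}] r1c4 is the only open cell in col 4 admitting 7. So r1c4=7.
Step 2. [r5c9∈{6}] nothing but 6 survives at r5c9 ⇒ r5c9=6.
Step 3. [r6c3∈{8,9}] r6c3 is the only open cell in box 4 admitting 8, so r6c3=8.
Step 4. [r2c6∈{1,4,9}] 9 has one home in box 2: r2c6 ⇒ r2c6=9.
Step 5. [r7c6∈{6}] only 6 remains possible at r7c6 ⇒ r7c6=6.
Step 6. [r6c6∈{4}] r6c6 is down to just 4. So r6c6=4.
Step 7. [r3c6∈{1}] r3c6 has the single candidate 1. So r3c6=1.
Step 8. [r5c8∈{4,9}] in row 5, 4 fits only at r5c8. So r5c8=4.
Step 9. [r1c8∈{8}] r1c8 is down to just 8, so r1c8=8.
Step 10. [r1c9∈{1}] r1c9 has the single candidate 1 ⇒ r1c9=1.
Step 11. [r8c1∈{7}] r8c1 has the single candidate 7 ⇒ r8c1=7.
Step 12. [r2c5∈{3,4}] across row 2, 4 lands solely at r2c5 ⇒ r2c5=4.
Step 13. [r9c5∈{1,7,8}] 1 has one home in col 5: r9c5 ⇒ r9c5=1.
Step 14. [r8c9∈{3,8}] r8c9 is the only open cell in col 9 admitting 3. So r8c9=3.
Step 15. [r8c2∈{1,6,8}] row 8 places 8 nowhere but r8c2. So r8c2=8.
Step 16. [r7c2∈{3}] r7c2's peers cover all but 3. So r7c2=3.
Step 17. [r9c7∈{6,8}] across row 9, 8 lands solely at r9c7 ⇒ r9c7=8.
Step 18. [r2c3∈{1,3}] in row 2, 3 fits only at r2c3. So r2c3=3.
Step 19. [r1c2∈{9}] nothing but 9 survives at r1c2. So r1c2=9.
Step 20. [r6c4∈{2,9}] across row 6, 2 lands solely at r6c4, so r6c4=2.
Step 21. [r3c7∈{4,6}] r3c7 is the only open cell in row 3 admitting 6, so r3c7=6.
Step 22. [r7c4∈{8}] r7c4 has the single candidate 8. So r7c4=8.
Step 23. [r3c3∈{7}] nothing but 7 survives at r3c3 ⇒ r3c3=7.
Step 24. [r8c3∈{1}] r8c3 is down to just 1 ⇒ r8c3=1.
Step 25. [r4c4∈{9}] r4c4 has the single candidate 9, so r4c4=9.
Step 26. [r2c8∈{2}] only 2 remains possible at r2c8, so r2c8=2.
Step 27. [r9c1∈{9}] r9c1's peers cover all but 9. So r9c1=9.
Step 28. [r6c7∈{3}] r6c7 is down to just 3. So r6c7=3.
Step 29. [r3c5∈{8}] r3c5 has the single candidate 8 ⇒ r3c5=8.
Step 30. [r7c3∈{2}] r7c3 has the single candidate 2. So r7c3=2.
Step 31. [r4c9∈{8}] only 8 remains possible at r4c9, so r4c9=8.
Step 32. [r8c8∈{6}] r8c8 has the single candidate 6 ⇒ r8c8=6.
Step 33. [r5c5∈{7}] r5c5's peers cover all but 7, so r5c5=7.
Step 34. [r4c7∈{1}] r4c7 is down to just 1 ⇒ r4c7=1.
Step 35. [r6c8∈{9}] r6c8 has the single candidate 9. So r6c8=9.
Step 36. [r9c2∈{6}] r9c2 has the single candidate 6 ⇒ r9c2=6.
Step 37. [r1c3∈{5}] only 5 remains possible at r1c3. So r1c3=5.
Step 38. [r3c1∈{4}] r3c1's peers cover all but 4, so r3c1=4.
Step 39. [r2c2∈{1}] only 1 remains possible at r2c2, so r2c2=1.
Step 40. [r5c3∈{9}] r5c3 has the single candidate 9, so r5c3=9.
Step 41. [r1c7∈{4}] r1c7 has the single candidate 4. So r1c7=4.
Step 42. [r6c5∈{6}] r6c5's peers cover all but 6. So r6c5=6.
Step 43. [r9c6∈{7}] nothing but 7 survives at r9c6. So r9c6=7.
Step 44. [r1c5∈{3}] r1c5's peers cover all but 3. So r1c5=3.

Answer: 6 9 5 7 3 2 4 8 1 / 8 1 3 6 4 9 5 2 7 / 4 2 7 5 8 1 6 3 9 / 2 4 6 9 5 3 1 7 8 / 3 5 9 1 7 8 2 4 6 / 1 7 8 2 6 4 3 9 5 / 5 3 2 8 9 6 7 1 4 / 7 8 1 4 2 5 9 6 3 / 9 6 4 3 1 7 8 5 2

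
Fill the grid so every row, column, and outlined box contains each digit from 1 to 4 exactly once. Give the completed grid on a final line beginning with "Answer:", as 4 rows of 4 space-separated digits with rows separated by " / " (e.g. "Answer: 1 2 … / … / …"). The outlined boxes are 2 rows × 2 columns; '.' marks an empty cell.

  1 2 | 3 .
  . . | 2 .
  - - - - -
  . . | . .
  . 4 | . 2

Step 1. [r3c4∈{1,3,4}] r3c4 is the only open cell in col 4 admitting 3 ⇒ r3c4=3.
Step 2. [r2c1∈{3,4}] col 1 places 4 nowhere but r2c1 ⇒ r2c1=4.
Step 3. [r3c2∈{1}] r3c2 has the single candidate 1 ⇒ r3c2=1.
Step 4. [r3c1∈{2}] nothing but 2 survives at r3c1. So r3c1=2.
Step 5. [r4c3∈{1}] r4c3 has the single candidate 1, so r4c3=1.
Step 6. [r2c2∈{3}] r2c2 has the single candidate 3. So r2c2=3.
Step 7. [r2c4∈{1}] r2c4 is down to just 1, so r2c4=1.
Step 8. [r1c4∈{4}] nothing but 4 survives at r1c4 ⇒ r1c4=4.
Step 9. [r4c1∈{3}] only 3 remains possible at r4c1, so r4c1=3.
Step 10. [r3c3∈{4}] r3c3's peers cover all but 4, so r3c3=4.

Answer: 1 2 3 4 / 4 3 2 1 / 2 1 4 3 / 3 4 1 2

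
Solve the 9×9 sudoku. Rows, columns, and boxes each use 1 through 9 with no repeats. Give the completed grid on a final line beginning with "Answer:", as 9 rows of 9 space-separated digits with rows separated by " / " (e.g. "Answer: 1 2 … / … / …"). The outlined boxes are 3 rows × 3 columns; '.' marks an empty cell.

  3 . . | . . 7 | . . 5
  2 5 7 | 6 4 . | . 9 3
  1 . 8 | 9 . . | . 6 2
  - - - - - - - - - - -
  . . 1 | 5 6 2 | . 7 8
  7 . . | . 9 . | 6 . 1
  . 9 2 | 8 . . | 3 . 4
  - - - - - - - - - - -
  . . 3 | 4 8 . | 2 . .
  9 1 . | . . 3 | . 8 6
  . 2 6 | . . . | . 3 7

Step 1. [r7c1∈{5}] only 5 remains possible at r7c1, so r7c1=5.
Step 2. [r1c8∈{1,4}] 4 has one home in col 8: r1c8 ⇒ r1c8=4.
Step 3. [r9c4∈{1}] nothing but 1 survives at r9c4 ⇒ r9c4=1.
Step 4. [r4c1∈{4}] r4c1 has the single candidate 4, so r4c1=4.
Step 5. [r9c5∈{5}] r9c5 is down to just 5 ⇒ r9c5=5.
Step 6. [r6c6∈{1}] r6c6 is down to just 1. So r6c6=1.
Step 7. [r1c7∈{1,8}] across row 1, 8 lands solely at r1c7, so r1c7=8.
Step 8. [r1c4∈{2}] r1c4 has the single candidate 2 ⇒ r1c4=2.
Step 9. [r9c6∈{9}] only 9 remains possible at r9c6 ⇒ r9c6=9.
Step 10. [r6c8∈{5}] r6c8's peers cover all but 5 ⇒ r6c8=5.
Step 11. [r8c7∈{4,5}] 5 has one home in row 8: r8c7 ⇒ r8c7=5.
Step 12. [r5c2∈{3,8}] 8 has one home in row 5: r5c2. So r5c2=8.
Step 13. [r8c4∈{7}] nothing but 7 survives at r8c4 ⇒ r8c4=7.
Step 14. [r7c9∈{9}] r7c9's peers cover all but 9, so r7c9=9.
Step 15. [r6c1∈{6}] r6c1 has the single candidate 6. So r6c1=6.
Step 16. [r9c7∈{4}] only 4 remains possible at r9c7, so r9c7=4.
Step 17. [r2c7∈{1}] r2c7 is down to just 1 ⇒ r2c7=1.
Step 18. [r5c8∈{2}] r5c8's peers cover all but 2 ⇒ r5c8=2.
Step 19. [r6c5∈{7}] r6c5 has the single candidate 7 ⇒ r6c5=7.
Step 20. [r2c6∈{8}] nothing but 8 survives at r2c6. So r2c6=8.
Step 21. [r1c3∈{9}] r1c3 is down to just 9. So r1c3=9.
Step 22. [r3c7∈{7}] r3c7's peers cover all but 7 ⇒ r3c7=7.
Step 23. [r7c6∈{6}] r7c6 is down to just 6, so r7c6=6.
Step 24. [r7c8∈{1}] r7c8 is down to just 1. So r7c8=1.
Step 25. [r1c5∈{1}] nothing but 1 survives at r1c5. So r1c5=1.
Step 26. [r7c2∈{7}] only 7 remains possible at r7c2. So r7c2=7.
Step 27. [r3c5∈{3}] r3c5 is down to just 3 ⇒ r3c5=3.
Step 28. [r5c4∈{3}] r5c4 has the single candidate 3 ⇒ r5c4=3.
Step 29. [r8c3∈{4}] r8c3 has the single candidate 4. So r8c3=4.
Step 30. [r5c3∈{5}] r5c3's peers cover all but 5 ⇒ r5c3=5.
Step 31. [r8c5∈{2}] r8c5's peers cover all but 2 ⇒ r8c5=2.
Step 32. [r4c7∈{9}] r4c7 is down to just 9, so r4c7=9.
Step 33. [r5c6∈{4}] r5c6 has the single candidate 4, so r5c6=4.
Step 34. [r3c2∈{4}] nothing but 4 survives at r3c2, so r3c2=4.
Step 35. [r3c6∈{5}] only 5 remains possible at r3c6. So r3c6=5.
Step 36. [r1c2∈{6}] r1c2's peers cover all but 6, so r1c2=6.
Step 37. [r4c2∈{3}] r4c2 has the single candidate 3, so r4c2=3.
Step 38. [r9c1∈{8}] only 8 remains possible at r9c1. So r9c1=8.

Answer: 3 6 9 2 1 7 8 4 5 / 2 5 7 6 4 8 1 9 3 / 1 4 8 9 3 5 7 6 2 / 4 3 1 5 6 2 9 7 8 / 7 8 5 3 9 4 6 2 1 / 6 9 2 8 7 1 3 5 4 / 5 7 3 4 8 6 2 1 9 / 9 1 4 7 2 3 5 8 6 / 8 2 6 1 5 9 4 3 7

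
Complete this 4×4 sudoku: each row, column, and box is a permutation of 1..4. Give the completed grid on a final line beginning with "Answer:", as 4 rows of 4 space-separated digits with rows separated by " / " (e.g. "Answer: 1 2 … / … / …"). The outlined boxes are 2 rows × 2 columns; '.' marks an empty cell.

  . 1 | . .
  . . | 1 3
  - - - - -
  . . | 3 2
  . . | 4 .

Step 1. [r1c1∈{2,3,4}] r1c1 is the only open cell in row 1 admitting 3. So r1c1=3.
Step 2. [r3c2∈{4}] nothing but 4 survives at r3c2. So r3c2=4.
Step 3. [r2c2∈{2}] r2c2's peers cover all but 2. So r2c2=2.
Step 4. [r4c1∈{1,2}] 2 has one home in row 4: r4c1. So r4c1=2.
Step 5. [r4c4∈{1}] r4c4's peers cover all but 1. So r4c4=1.
Step 6. [r2c1∈{4}] nothing but 4 survives at r2c1. So r2c1=4.
Step 7. [r1c4∈{4}] nothing but 4 survives at r1c4, so r1c4=4.
Step 8. [r1c3∈{2}] nothing but 2 survives at r1c3, so r1c3=2.
Step 9. [r3c1∈{1}] nothing but 1 survives at r3c1 ⇒ r3c1=1.
Step 10. [r4c2∈{3}] only 3 remains possible at r4c2. So r4c2=3.

Answer: 3 1 2 4 / 4 2 1 3 / 1 4 3 2 / 2 3 4 1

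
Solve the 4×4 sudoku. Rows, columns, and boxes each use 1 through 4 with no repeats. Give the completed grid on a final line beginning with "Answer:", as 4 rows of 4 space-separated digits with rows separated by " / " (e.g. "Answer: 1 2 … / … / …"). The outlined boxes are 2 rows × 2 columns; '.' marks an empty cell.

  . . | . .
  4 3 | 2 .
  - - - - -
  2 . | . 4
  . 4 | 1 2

Step 1. [r1c4∈{1,3}] across col 4, 3 lands solely at r1c4. So r1c4=3.
Step 2. [r3c2∈{1}] nothing but 1 survives at r3c2, so r3c2=1.
Step 3. [r2c4∈{1}] r2c4 has the single candidate 1, so r2c4=1.
Step 4. [r3c3∈{3}] nothing but 3 survives at r3c3. So r3c3=3.
Step 5. [r1c2∈{2}] only 2 remains possible at r1c2. So r1c2=2.
Step 6. [r1c1∈{1}] r1c1's peers cover all but 1. So r1c1=1.
Step 7. [r4c1∈{3}] nothing but 3 survives at r4c1 ⇒ r4c1=3.
Step 8. [r1c3∈{4}] r1c3's peers cover all but 4 ⇒ r1c3=4.

Answer: 1 2 4 3 / 4 3 2 1 / 2 1 3 4 / 3 4 1 2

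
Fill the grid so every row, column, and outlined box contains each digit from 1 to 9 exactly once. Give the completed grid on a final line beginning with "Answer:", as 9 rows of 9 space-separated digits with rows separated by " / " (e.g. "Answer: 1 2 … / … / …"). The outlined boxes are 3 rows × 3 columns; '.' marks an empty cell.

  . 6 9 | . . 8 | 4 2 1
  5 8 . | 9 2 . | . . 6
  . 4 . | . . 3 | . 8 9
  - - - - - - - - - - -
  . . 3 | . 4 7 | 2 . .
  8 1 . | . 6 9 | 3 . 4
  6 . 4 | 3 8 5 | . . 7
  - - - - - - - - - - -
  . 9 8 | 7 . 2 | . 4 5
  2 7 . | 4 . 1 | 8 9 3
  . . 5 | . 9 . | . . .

Step 1. [r3c5∈{1,5,7}] 1 has one home in col 5: r3c5. So r3c5=1.
Step 2. [r2c7∈{7}] r2c7's peers cover all but 7 ⇒ r2c7=7.
Step 3. [r1c1∈{3,7}] r1c1 is the only open cell in row 1 admitting 3 ⇒ r1c1=3.
Step 4. [r9c6∈{6}] r9c6's peers cover all but 6. So r9c6=6.
Step 5. [r9c7∈{1}] r9c7 is down to just 1, so r9c7=1.
Step 6. [r5c3∈{2,7}] row 5 places 7 nowhere but r5c3 ⇒ r5c3=7.
Step 7. [r1c4∈{5}] r1c4 has the single candidate 5, so r1c4=5.
Step 8. [r4c8∈{1,5,6}] 6 has one home in row 4: r4c8. So r4c8=6.
Step 9. [r2c6∈{4}] r2c6 has the single candidate 4 ⇒ r2c6=4.
Step 10. [r6c8∈{1}] only 1 remains possible at r6c8 ⇒ r6c8=1.
Step 11. [r9c9∈{2}] only 2 remains possible at r9c9. So r9c9=2.
Step 12. [r7c7∈{6}] r7c7's peers cover all but 6 ⇒ r7c7=6.
Step 13. [r4c9∈{8}] r4c9's peers cover all but 8 ⇒ r4c9=8.
Step 14. [r4c2∈{5}] nothing but 5 survives at r4c2, so r4c2=5.
Step 15. [r7c1∈{1}] nothing but 1 survives at r7c1. So r7c1=1.
Step 16. [r9c1∈{4}] only 4 remains possible at r9c1. So r9c1=4.
Step 17. [r6c2∈{2}] r6c2 has the single candidate 2, so r6c2=2.
Step 18. [r5c8∈{5}] r5c8's peers cover all but 5. So r5c8=5.
Step 19. [r3c7∈{5}] only 5 remains possible at r3c7. So r3c7=5.
Step 20. [r7c5∈{3}] only 3 remains possible at r7c5. So r7c5=3.
Step 21. [r5c4∈{2}] r5c4's peers cover all but 2 ⇒ r5c4=2.
Step 22. [r4c1∈{9}] r4c1 has the single candidate 9, so r4c1=9.
Step 23. [r8c3∈{6}] only 6 remains possible at r8c3 ⇒ r8c3=6.
Step 24. [r2c8∈{3}] r2c8 has the single candidate 3. So r2c8=3.
Step 25. [r3c4∈{6}] r3c4 has the single candidate 6, so r3c4=6.
Step 26. [r8c5∈{5}] r8c5 has the single candidate 5. So r8c5=5.
Step 27. [r3c3∈{2}] only 2 remains possible at r3c3 ⇒ r3c3=2.
Step 28. [r2c3∈{1}] r2c3's peers cover all but 1. So r2c3=1.
Step 29. [r9c2∈{3}] nothing but 3 survives at r9c2, so r9c2=3.
Step 30. [r9c8∈{7}] nothing but 7 survives at r9c8 ⇒ r9c8=7.
Step 31. [r4c4∈{1}] r4c4 is down to just 1 ⇒ r4c4=1.
Step 32. [r3c1∈{7}] nothing but 7 survives at r3c1. So r3c1=7.
Step 33. [r1c5∈{7}] only 7 remains possible at r1c5, so r1c5=7.
Step 34. [r6c7∈{9}] r6c7's peers cover all but 9, so r6c7=9.
Step 35. [r9c4∈{8}] only 8 remains possible at r9c4. So r9c4=8.

Answer: 3 6 9 5 7 8 4 2 1 / 5 8 1 9 2 4 7 3 6 / 7 4 2 6 1 3 5 8 9 / 9 5 3 1 4 7 2 6 8 / 8 1 7 2 6 9 3 5 4 / 6 2 4 3 8 5 9 1 7 / 1 9 8 7 3 2 6 4 5 / 2 7 6 4 5 1 8 9 3 / 4 3 5 8 9 6 1 7 2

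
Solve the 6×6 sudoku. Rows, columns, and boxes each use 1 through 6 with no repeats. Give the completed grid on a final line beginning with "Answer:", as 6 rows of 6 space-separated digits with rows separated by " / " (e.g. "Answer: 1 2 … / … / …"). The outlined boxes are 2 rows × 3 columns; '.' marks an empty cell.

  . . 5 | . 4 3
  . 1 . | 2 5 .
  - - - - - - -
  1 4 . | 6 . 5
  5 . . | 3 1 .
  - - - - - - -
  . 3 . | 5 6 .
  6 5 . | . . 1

Step 1. [r3c5∈{2}] nothing but 2 survives at r3c5, so r3c5=2.
Step 2. [r6c3∈{2,4}] in row 6, 2 fits only at r6c3, so r6c3=2.
Step 3. [r5c1∈{4}] r5c1's peers cover all but 4, so r5c1=4.
Step 4. [r1c2∈{2,6}] r1c2 is the only open cell in row 1 admitting 6, so r1c2=6.
Step 5. [r3c3∈{3}] r3c3's peers cover all but 3, so r3c3=3.
Step 6. [r5c6∈{2}] r5c6 is down to just 2, so r5c6=2.
Step 7. [r2c1∈{3}] r2c1's peers cover all but 3. So r2c1=3.
Step 8. [r4c2∈{2}] r4c2 has the single candidate 2. So r4c2=2.
Step 9. [r4c6∈{4}] only 4 remains possible at r4c6. So r4c6=4.
Step 10. [r5c3∈{1}] nothing but 1 survives at r5c3, so r5c3=1.
Step 11. [r6c5∈{3}] r6c5 has the single candidate 3, so r6c5=3.
Step 12. [r2c6∈{6}] r2c6 is down to just 6 ⇒ r2c6=6.
Step 13. [r2c3∈{4}] r2c3's peers cover all but 4 ⇒ r2c3=4.
Step 14. [r1c4∈{1}] only 1 remains possible at r1c4 ⇒ r1c4=1.
Step 15. [r6c4∈{4}] only 4 remains possible at r6c4. So r6c4=4.
Step 16. [r4c3∈{6}] r4c3 has the single candidate 6. So r4c3=6.
Step 17. [r1c1∈{2}] only 2 remains possible at r1c1 ⇒ r1c1=2.

Answer: 2 6 5 1 4 3 / 3 1 4 2 5 6 / 1 4 3 6 2 5 / 5 2 6 3 1 4 / 4 3 1 5 6 2 / 6 5 2 4 3 1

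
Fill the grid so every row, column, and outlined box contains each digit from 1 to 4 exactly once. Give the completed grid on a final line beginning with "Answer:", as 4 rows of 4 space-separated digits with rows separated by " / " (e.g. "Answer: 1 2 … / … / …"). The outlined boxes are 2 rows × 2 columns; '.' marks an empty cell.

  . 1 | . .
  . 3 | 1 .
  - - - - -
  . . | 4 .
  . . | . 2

Step 1. [r4c3∈{3}] nothing but 3 survives at r4c3 ⇒ r4c3=3.
Step 2. [r2c1∈{2,4}] r2c1 is the only open cell in row 2 admitting 2. So r2c1=2.
Step 3. [r1c1∈{4}] nothing but 4 survives at r1c1. So r1c1=4.
Step 4. [r3c1∈{1,3}] in row 3, 3 fits only at r3c1 ⇒ r3c1=3.
Step 5. [r3c2∈{2}] r3c2 has the single candidate 2, so r3c2=2.
Step 6. [r1c3∈{2}] only 2 remains possible at r1c3, so r1c3=2.
Step 7. [r4c2∈{4}] r4c2 has the single candidate 4 ⇒ r4c2=4.
Step 8. [r1c4∈{3}] r1c4's peers cover all but 3 ⇒ r1c4=3.
Step 9. [r4c1∈{1}] r4c1 is down to just 1. So r4c1=1.
Step 10. [r3c4∈{1}] r3c4's peers cover all but 1 ⇒ r3c4=1.
Step 11. [r2c4∈{4}] r2c4 is down to just 4, so r2c4=4.

Answer: 4 1 2 3 / 2 3 1 4 / 3 2 4 1 / 1 4 3 2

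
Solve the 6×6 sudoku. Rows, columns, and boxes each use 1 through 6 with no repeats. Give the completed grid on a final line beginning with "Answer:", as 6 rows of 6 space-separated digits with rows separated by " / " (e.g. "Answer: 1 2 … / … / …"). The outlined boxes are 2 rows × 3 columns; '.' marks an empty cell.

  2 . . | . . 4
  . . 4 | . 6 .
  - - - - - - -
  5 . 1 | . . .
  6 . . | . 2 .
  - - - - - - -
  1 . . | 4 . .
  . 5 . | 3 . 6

Step 1. [r4c3∈{3}] r4c3 has the single candidate 3. So r4c3=3.
Step 2. [r5c2∈{2,3,6}] r5c2 is the only open cell in row 5 admitting 3. So r5c2=3.
Step 3. [r1c5∈{1,3,5}] in row 1, 3 fits only at r1c5. So r1c5=3.
Step 4. [r5c6∈{2,5}] box 6 places 2 nowhere but r5c6, so r5c6=2.
Step 5. [r2c2∈{1}] only 1 remains possible at r2c2 ⇒ r2c2=1.
Step 6. [r2c6∈{5}] r2c6 is down to just 5, so r2c6=5.
Step 7. [r4c2∈{4}] r4c2's peers cover all but 4, so r4c2=4.
Step 8. [r4c4∈{1,5}] in row 4, 5 fits only at r4c4 ⇒ r4c4=5.
Step 9. [r1c3∈{5,6}] r1c3 is the only open cell in row 1 admitting 5 ⇒ r1c3=5.
Step 10. [r3c6∈{3}] r3c6 is down to just 3. So r3c6=3.
Step 11. [r4c6∈{1}] r4c6 has the single candidate 1. So r4c6=1.
Step 12. [r1c4∈{1}] r1c4 is down to just 1 ⇒ r1c4=1.
Step 13. [r5c5∈{5}] only 5 remains possible at r5c5 ⇒ r5c5=5.
Step 14. [r6c1∈{4}] nothing but 4 survives at r6c1 ⇒ r6c1=4.
Step 15. [r1c2∈{6}] r1c2's peers cover all but 6, so r1c2=6.
Step 16. [r3c5∈{4}] nothing but 4 survives at r3c5. So r3c5=4.
Step 17. [r6c5∈{1}] r6c5 is down to just 1 ⇒ r6c5=1.
Step 18. [r5c3∈{6}] r5c3 is down to just 6. So r5c3=6.
Step 19. [r3c2∈{2}] r3c2 has the single candidate 2, so r3c2=2.
Step 20. [r3c4∈{6}] only 6 remains possible at r3c4 ⇒ r3c4=6.
Step 21. [r2c4∈{2}] r2c4's peers cover all but 2, so r2c4=2.
Step 22. [r6c3∈{2}] r6c3 has the single candidate 2. So r6c3=2.
Step 23. [r2c1∈{3}] r2c1 has the single candidate 3, so r2c1=3.

Answer: 2 6 5 1 3 4 / 3 1 4 2 6 5 / 5 2 1 6 4 3 / 6 4 3 5 2 1 / 1 3 6 4 5 2 / 4 5 2 3 1 6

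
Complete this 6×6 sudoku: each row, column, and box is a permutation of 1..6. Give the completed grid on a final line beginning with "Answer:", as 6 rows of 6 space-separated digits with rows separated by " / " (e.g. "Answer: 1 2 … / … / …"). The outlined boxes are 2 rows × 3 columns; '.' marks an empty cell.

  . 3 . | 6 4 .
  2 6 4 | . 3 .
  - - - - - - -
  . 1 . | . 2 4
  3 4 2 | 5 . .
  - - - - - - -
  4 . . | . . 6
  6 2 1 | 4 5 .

Step 1. [r1c3∈{5}] only 5 remains possible at r1c3 ⇒ r1c3=5.
Step 2. [r4c6∈{1}] r4c6 has the single candidate 1, so r4c6=1.
Step 3. [r5c4∈{1,2,3}] row 5 places 2 nowhere but r5c4. So r5c4=2.
Step 4. [r6c6∈{3}] only 3 remains possible at r6c6 ⇒ r6c6=3.
Step 5. [r3c1∈{5}] r3c1 is down to just 5 ⇒ r3c1=5.
Step 6. [r5c3∈{3}] r5c3 is down to just 3, so r5c3=3.
Step 7. [r5c5∈{1}] r5c5's peers cover all but 1, so r5c5=1.
Step 8. [r3c3∈{6}] r3c3 is down to just 6 ⇒ r3c3=6.
Step 9. [r2c6∈{5}] r2c6 has the single candidate 5, so r2c6=5.
Step 10. [r4c5∈{6}] nothing but 6 survives at r4c5 ⇒ r4c5=6.
Step 11. [r3c4∈{3}] r3c4 is down to just 3. So r3c4=3.
Step 12. [r1c6∈{2}] only 2 remains possible at r1c6. So r1c6=2.
Step 13. [r2c4∈{1}] r2c4's peers cover all but 1 ⇒ r2c4=1.
Step 14. [r1c1∈{1}] only 1 remains possible at r1c1, so r1c1=1.
Step 15. [r5c2∈{5}] only 5 remains possible at r5c2, so r5c2=5.

Answer: 1 3 5 6 4 2 / 2 6 4 1 3 5 / 5 1 6 3 2 4 / 3 4 2 5 6 1 / 4 5 3 2 1 6 / 6 2 1 4 5 3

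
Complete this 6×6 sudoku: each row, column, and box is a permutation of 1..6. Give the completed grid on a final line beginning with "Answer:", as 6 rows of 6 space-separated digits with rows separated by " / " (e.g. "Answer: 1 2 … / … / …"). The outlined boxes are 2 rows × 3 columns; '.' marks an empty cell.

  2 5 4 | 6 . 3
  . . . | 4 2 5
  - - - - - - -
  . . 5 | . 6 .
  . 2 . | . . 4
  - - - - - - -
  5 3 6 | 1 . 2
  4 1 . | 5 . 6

Step 1. [r4c4∈{3}] r4c4's peers cover all but 3, so r4c4=3.
Step 2. [r4c3∈{1}] only 1 remains possible at r4c3 ⇒ r4c3=1.
Step 3. [r2c1∈{1,3,6}] 1 has one home in row 2: r2c1. So r2c1=1.
Step 4. [r1c5∈{1}] nothing but 1 survives at r1c5, so r1c5=1.
Step 5. [r3c4∈{2}] r3c4 is down to just 2 ⇒ r3c4=2.
Step 6. [r6c5∈{3}] r6c5 is down to just 3 ⇒ r6c5=3.
Step 7. [r3c1∈{3}] r3c1 has the single candidate 3, so r3c1=3.
Step 8. [r6c3∈{2}] nothing but 2 survives at r6c3. So r6c3=2.
Step 9. [r4c1∈{6}] r4c1 has the single candidate 6 ⇒ r4c1=6.
Step 10. [r4c5∈{5}] nothing but 5 survives at r4c5 ⇒ r4c5=5.
Step 11. [r2c2∈{6}] r2c2 is down to just 6, so r2c2=6.
Step 12. [r3c6∈{1}] r3c6 is down to just 1, so r3c6=1.
Step 13. [r5c5∈{4}] only 4 remains possible at r5c5, so r5c5=4.
Step 14. [r2c3∈{3}] r2c3 has the single candidate 3. So r2c3=3.
Step 15. [r3c2∈{4}] r3c2 has the single candidate 4. So r3c2=4.

Answer: 2 5 4 6 1 3 / 1 6 3 4 2 5 / 3 4 5 2 6 1 / 6 2 1 3 5 4 / 5 3 6 1 4 2 / 4 1 2 5 3 6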